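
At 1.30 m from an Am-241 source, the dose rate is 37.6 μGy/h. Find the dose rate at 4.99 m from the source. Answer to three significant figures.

2.55 μGy/h

By the inverse-square law, the rate at 4.99 m is
(1.30/4.99)² = 0.06787, so 37.6 × 0.06787 = 2.552 μGy/h.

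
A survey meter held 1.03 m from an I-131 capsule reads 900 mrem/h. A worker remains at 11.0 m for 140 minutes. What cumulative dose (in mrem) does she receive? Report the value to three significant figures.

18.4 mrem

Intensity scales as (d₁/d₂)², so rate at 11.0 m:
(1.03/11.0)² = 0.008768, so 900 × 0.008768 = 7.891 mrem/h.
Dose = rate × time = 7.891 mrem/h × 2.333 h = 18.41 mrem.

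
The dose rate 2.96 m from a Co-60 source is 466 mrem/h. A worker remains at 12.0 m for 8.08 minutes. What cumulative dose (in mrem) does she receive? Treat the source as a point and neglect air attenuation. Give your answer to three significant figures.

3.82 mrem

Since intensity falls as 1/r², rate at 12.0 m:
466 × (2.96/12.0)² = 466 × 0.06084 = 28.35 mrem/h.
Dose = rate × time = 28.35 mrem/h × 0.1347 h = 3.819 mrem.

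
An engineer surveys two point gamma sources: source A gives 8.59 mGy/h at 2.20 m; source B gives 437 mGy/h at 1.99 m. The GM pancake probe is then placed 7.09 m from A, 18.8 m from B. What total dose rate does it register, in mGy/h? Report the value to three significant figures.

5.72 mGy/h

Each source contributes Iᵢ·(dᵢ/rᵢ)²; contributions add.
A: 8.59 × (2.20/7.09)² = 0.8271 mGy/h
B: 437 × (1.99/18.8)² = 4.896 mGy/h
Total = 0.8271 + 4.896 = 5.723 mGy/h.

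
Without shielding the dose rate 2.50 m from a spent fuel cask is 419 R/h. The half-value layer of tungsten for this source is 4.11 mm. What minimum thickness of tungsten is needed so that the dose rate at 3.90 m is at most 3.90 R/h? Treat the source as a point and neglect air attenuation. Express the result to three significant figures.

22.5 mm

At 3.90 m, distance alone gives 419 × (2.50/3.90)² = 419 × 0.4109 = 172.2 R/h.
Further attenuation needed: 172.2/3.90 = 44.15.
n = log₂(44.15) = 5.464 half-value layers.
Thickness = 5.464 × 4.11 mm = 22.46 mm.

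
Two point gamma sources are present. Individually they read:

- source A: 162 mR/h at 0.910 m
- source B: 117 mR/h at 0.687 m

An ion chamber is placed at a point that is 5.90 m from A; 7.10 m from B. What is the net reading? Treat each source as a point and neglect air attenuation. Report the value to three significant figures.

4.95 mR/h

Each source contributes Iᵢ·(dᵢ/rᵢ)²; contributions add.
A: 162 × (0.910/5.90)² = 3.854 mR/h
B: 117 × (0.687/7.10)² = 1.095 mR/h
Total = 3.854 + 1.095 = 4.949 mR/h.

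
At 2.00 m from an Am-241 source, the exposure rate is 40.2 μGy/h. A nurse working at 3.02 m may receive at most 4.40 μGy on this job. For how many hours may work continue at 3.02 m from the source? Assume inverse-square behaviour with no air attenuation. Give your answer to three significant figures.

0.250 h

Intensity scales as (d₁/d₂)², so rate at 3.02 m:
40.2 × (2.00/3.02)² = 40.2 × 0.4386 = 17.63 μGy/h.
Stay time = 4.40 μGy ÷ 17.63 μGy/h = 0.2496 h.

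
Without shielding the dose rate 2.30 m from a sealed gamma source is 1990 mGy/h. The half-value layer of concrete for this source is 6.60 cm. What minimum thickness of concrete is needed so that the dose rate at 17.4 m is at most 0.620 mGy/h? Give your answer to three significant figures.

At 17.4 m, distance alone gives 1990 × (2.30/17.4)² = 1990 × 0.01747 = 34.77 mGy/h.
Further attenuation needed: 34.77/0.620 = 56.08.
n = log₂(56.08) = 5.809 half-value layers.
Thickness = 5.809 × 6.60 cm = 38.34 cm.

38.3 cm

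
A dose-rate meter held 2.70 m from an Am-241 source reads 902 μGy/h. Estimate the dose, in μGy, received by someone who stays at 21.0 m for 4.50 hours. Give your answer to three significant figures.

Using I₁d₁² = I₂d₂², rate at 21.0 m:
902 × (2.70/21.0)² = 902 × 0.01653 = 14.91 μGy/h.
Dose = rate × time = 14.91 μGy/h × 4.500 h = 67.09 μGy.

67.1 μGy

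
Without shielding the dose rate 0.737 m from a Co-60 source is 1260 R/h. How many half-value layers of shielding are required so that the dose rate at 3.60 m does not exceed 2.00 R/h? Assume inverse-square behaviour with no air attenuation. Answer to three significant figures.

4.72 half-value layers

At 3.60 m, distance alone gives (0.737/3.60)² = 0.04191, so 1260 × 0.04191 = 52.81 R/h.
Further attenuation needed: 52.81/2.00 = 26.41.
n = log₂(26.41) = 4.723 half-value layers.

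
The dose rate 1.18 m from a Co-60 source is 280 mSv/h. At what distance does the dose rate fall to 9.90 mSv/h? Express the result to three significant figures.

6.28 m

Using I₁d₁² = I₂d₂², d₂ = d₁·√(I₁/I₂).
I₁/I₂ = 280/9.90 = 28.28, so d₂ = 1.18 × √28.28 = 6.275 m.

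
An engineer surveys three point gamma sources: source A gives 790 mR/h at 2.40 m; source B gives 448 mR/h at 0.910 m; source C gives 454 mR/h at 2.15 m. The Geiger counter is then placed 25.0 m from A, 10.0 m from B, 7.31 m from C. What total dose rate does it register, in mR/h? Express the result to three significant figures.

By superposition, sum each source's inverse-square contribution:
A: 790 × (2.40/25.0)² = 7.281 mR/h
B: 448 × (0.910/10.0)² = 3.710 mR/h
C: 454 × (2.15/7.31)² = 39.27 mR/h
Total = 7.281 + 3.710 + 39.27 = 50.26 mR/h.

50.3 mR/h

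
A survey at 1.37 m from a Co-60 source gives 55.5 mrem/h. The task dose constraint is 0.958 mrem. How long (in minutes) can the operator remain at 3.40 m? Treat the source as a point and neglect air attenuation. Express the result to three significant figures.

6.38 min

Using I₁d₁² = I₂d₂², rate at 3.40 m:
(1.37/3.40)² = 0.1624, so 55.5 × 0.1624 = 9.013 mrem/h.
Stay time = 0.958 mrem ÷ 9.013 mrem/h = 0.1063 h = 6.378 min.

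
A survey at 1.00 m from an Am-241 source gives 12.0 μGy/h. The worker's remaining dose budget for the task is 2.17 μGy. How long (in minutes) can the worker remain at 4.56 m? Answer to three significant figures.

By the inverse-square law, rate at 4.56 m:
(1.00/4.56)² = 0.04809, so 12.0 × 0.04809 = 0.5771 μGy/h.
Stay time = 2.17 μGy ÷ 0.5771 μGy/h = 3.760 h = 225.6 min.

226 min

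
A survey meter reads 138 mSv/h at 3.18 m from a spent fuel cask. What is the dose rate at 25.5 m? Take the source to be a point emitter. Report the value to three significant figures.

Since intensity falls as 1/r², the rate at 25.5 m is
138 × (3.18/25.5)² = 138 × 0.01555 = 2.146 mSv/h.

2.15 mSv/h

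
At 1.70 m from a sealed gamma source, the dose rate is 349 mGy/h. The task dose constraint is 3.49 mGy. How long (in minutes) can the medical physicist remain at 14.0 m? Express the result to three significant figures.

40.7 min

Applying the 1/r² law, rate at 14.0 m:
349 × (1.70/14.0)² = 349 × 0.01474 = 5.144 mGy/h.
Stay time = 3.49 mGy ÷ 5.144 mGy/h = 0.6785 h = 40.71 min.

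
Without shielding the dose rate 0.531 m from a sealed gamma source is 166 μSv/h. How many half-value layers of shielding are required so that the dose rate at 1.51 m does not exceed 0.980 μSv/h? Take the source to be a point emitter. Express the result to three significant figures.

4.39 half-value layers

At 1.51 m, distance alone gives (0.531/1.51)² = 0.1237, so 166 × 0.1237 = 20.53 μSv/h.
Further attenuation needed: 20.53/0.980 = 20.95.
n = log₂(20.95) = 4.389 half-value layers.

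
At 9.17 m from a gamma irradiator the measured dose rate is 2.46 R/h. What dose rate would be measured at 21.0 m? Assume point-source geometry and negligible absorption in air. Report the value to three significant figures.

Intensity scales as (d₁/d₂)², so scaling from 9.17 m to 21.0 m:
(9.17/21.0)² = 0.1907, so 2.46 × 0.1907 = 0.4691 R/h.

0.469 R/h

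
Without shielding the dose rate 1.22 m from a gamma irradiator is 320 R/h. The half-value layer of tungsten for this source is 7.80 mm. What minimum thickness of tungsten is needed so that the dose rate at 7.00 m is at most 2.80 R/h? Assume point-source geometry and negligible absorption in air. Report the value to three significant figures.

14.0 mm

At 7.00 m, distance alone gives (1.22/7.00)² = 0.03038, so 320 × 0.03038 = 9.722 R/h.
Further attenuation needed: 9.722/2.80 = 3.472.
n = log₂(3.472) = 1.796 half-value layers.
Thickness = 1.796 × 7.80 mm = 14.01 mm.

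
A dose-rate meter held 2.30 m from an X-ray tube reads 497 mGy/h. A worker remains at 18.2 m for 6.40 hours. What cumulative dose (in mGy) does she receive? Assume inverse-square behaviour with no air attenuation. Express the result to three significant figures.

50.8 mGy

By the inverse-square law, rate at 18.2 m:
(2.30/18.2)² = 0.01597, so 497 × 0.01597 = 7.937 mGy/h.
Dose = rate × time = 7.937 mGy/h × 6.400 h = 50.80 mGy.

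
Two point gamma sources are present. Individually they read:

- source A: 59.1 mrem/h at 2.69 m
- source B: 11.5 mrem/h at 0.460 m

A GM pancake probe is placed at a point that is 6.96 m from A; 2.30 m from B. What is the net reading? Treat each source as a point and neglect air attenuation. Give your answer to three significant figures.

9.29 mrem/h

Each source contributes Iᵢ·(dᵢ/rᵢ)²; contributions add.
A: 59.1 × (2.69/6.96)² = 8.828 mrem/h
B: 11.5 × (0.460/2.30)² = 0.4600 mrem/h
Total = 8.828 + 0.4600 = 9.288 mrem/h.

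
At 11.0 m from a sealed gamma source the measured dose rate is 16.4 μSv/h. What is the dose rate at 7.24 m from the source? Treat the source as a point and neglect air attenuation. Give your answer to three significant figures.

37.9 μSv/h

Using I₁d₁² = I₂d₂², scaling from 11.0 m to 7.24 m:
(11.0/7.24)² = 2.308, so 16.4 × 2.308 = 37.85 μSv/h.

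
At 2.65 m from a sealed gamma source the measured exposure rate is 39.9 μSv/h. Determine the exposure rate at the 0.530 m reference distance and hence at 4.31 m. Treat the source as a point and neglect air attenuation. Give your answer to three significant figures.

998 μSv/h; 15.1 μSv/h

Intensity scales as (d₁/d₂)², so
At 0.530 m: 39.9 × (2.65/0.530)² = 39.9 × 25.00 = 997.5 μSv/h
At 4.31 m: 997.5 × (0.530/4.31)² = 997.5 × 0.01512 = 15.08 μSv/h.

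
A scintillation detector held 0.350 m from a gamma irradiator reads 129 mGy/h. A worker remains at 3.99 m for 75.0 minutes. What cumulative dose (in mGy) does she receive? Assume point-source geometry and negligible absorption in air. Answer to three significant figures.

By the inverse-square law, rate at 3.99 m:
(0.350/3.99)² = 0.007695, so 129 × 0.007695 = 0.9927 mGy/h.
Dose = rate × time = 0.9927 mGy/h × 1.250 h = 1.241 mGy.

1.24 mGy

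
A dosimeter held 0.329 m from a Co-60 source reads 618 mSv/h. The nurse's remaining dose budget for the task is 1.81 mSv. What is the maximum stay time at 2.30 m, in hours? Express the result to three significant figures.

0.143 h

Intensity scales as (d₁/d₂)², so rate at 2.30 m:
(0.329/2.30)² = 0.02046, so 618 × 0.02046 = 12.64 mSv/h.
Stay time = 1.81 mSv ÷ 12.64 mSv/h = 0.1432 h.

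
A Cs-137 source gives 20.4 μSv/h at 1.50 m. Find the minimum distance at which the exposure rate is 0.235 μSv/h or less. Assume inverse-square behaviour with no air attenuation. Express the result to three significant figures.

14.0 m

Using I₁d₁² = I₂d₂², d₂ = d₁·√(I₁/I₂).
I₁/I₂ = 20.4/0.235 = 86.81, so d₂ = 1.50 × √86.81 = 13.98 m.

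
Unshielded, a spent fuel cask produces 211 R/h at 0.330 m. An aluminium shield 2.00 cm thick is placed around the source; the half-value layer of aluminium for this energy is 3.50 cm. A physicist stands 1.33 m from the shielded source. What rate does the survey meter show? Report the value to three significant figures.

8.74 R/h

Distance alone: 211 × (0.330/1.33)² = 211 × 0.06156 = 12.99 R/h.
Shield: 2.00/3.50 = 0.5714 half-value layers → attenuation 2^(−0.5714) = 0.6730.
Combined: 12.99 × 0.6730 = 8.742 R/h.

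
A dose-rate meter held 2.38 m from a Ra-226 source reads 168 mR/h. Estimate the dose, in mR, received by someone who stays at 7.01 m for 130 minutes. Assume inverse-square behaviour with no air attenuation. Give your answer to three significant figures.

42.0 mR

Since intensity falls as 1/r², rate at 7.01 m:
(2.38/7.01)² = 0.1153, so 168 × 0.1153 = 19.37 mR/h.
Dose = rate × time = 19.37 mR/h × 2.167 h = 41.97 mR.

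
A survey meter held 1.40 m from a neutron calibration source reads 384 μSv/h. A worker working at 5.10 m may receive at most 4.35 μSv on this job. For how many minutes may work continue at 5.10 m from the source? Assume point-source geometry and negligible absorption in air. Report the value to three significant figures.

9.02 min

Since intensity falls as 1/r², rate at 5.10 m:
384 × (1.40/5.10)² = 384 × 0.07536 = 28.94 μSv/h.
Stay time = 4.35 μSv ÷ 28.94 μSv/h = 0.1503 h = 9.018 min.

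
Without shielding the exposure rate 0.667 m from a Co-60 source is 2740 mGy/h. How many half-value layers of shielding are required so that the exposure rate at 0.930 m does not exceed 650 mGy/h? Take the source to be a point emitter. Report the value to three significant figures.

1.12 half-value layers

At 0.930 m, distance alone gives 2740 × (0.667/0.930)² = 2740 × 0.5144 = 1409 mGy/h.
Further attenuation needed: 1409/650 = 2.168.
n = log₂(2.168) = 1.116 half-value layers.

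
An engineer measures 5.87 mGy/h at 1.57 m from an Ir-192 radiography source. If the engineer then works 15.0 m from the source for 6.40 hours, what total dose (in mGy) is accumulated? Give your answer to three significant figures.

Applying the 1/r² law, rate at 15.0 m:
5.87 × (1.57/15.0)² = 5.87 × 0.01096 = 0.06434 mGy/h.
Dose = rate × time = 0.06434 mGy/h × 6.400 h = 0.4118 mGy.

0.412 mGy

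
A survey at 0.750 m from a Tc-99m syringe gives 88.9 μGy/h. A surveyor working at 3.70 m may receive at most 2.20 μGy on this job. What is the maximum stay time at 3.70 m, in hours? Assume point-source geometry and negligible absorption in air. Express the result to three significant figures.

Applying the 1/r² law, rate at 3.70 m:
88.9 × (0.750/3.70)² = 88.9 × 0.04109 = 3.653 μGy/h.
Stay time = 2.20 μGy ÷ 3.653 μGy/h = 0.6022 h.

0.602 h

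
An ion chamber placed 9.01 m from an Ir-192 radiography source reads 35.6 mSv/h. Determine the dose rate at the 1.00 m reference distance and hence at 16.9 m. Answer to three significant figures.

2890 mSv/h; 10.1 mSv/h

Intensity scales as (d₁/d₂)², so
At 1.00 m: 35.6 × (9.01/1.00)² = 35.6 × 81.18 = 2890 mSv/h
At 16.9 m: 2890 × (1.00/16.9)² = 2890 × 0.003501 = 10.12 mSv/h.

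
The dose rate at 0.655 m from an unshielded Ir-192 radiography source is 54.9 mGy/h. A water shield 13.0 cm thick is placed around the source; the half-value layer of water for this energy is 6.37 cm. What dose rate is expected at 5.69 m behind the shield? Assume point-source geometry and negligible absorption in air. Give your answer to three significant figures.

Distance alone: (0.655/5.69)² = 0.01325, so 54.9 × 0.01325 = 0.7274 mGy/h.
Shield: 13.0/6.37 = 2.041 half-value layers → attenuation 2^(−2.041) = 0.2430.
Combined: 0.7274 × 0.2430 = 0.1768 mGy/h.

0.177 mGy/h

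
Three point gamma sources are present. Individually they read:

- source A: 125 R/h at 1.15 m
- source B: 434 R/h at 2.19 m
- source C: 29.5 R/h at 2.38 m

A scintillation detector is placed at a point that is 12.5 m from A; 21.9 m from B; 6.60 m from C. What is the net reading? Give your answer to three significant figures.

By superposition, sum each source's inverse-square contribution:
A: 125 × (1.15/12.5)² = 1.058 R/h
B: 434 × (2.19/21.9)² = 4.340 R/h
C: 29.5 × (2.38/6.60)² = 3.836 R/h
Total = 1.058 + 4.340 + 3.836 = 9.234 R/h.

9.23 R/h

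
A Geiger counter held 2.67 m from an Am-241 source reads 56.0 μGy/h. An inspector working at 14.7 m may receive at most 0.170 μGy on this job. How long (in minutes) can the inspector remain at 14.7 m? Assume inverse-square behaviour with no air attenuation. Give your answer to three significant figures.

By the inverse-square law, rate at 14.7 m:
(2.67/14.7)² = 0.03299, so 56.0 × 0.03299 = 1.847 μGy/h.
Stay time = 0.170 μGy ÷ 1.847 μGy/h = 0.09204 h = 5.522 min.

5.52 min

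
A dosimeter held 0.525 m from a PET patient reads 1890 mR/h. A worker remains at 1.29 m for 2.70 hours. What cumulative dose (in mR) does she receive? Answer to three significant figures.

845 mR

Since intensity falls as 1/r², rate at 1.29 m:
1890 × (0.525/1.29)² = 1890 × 0.1656 = 313.0 mR/h.
Dose = rate × time = 313.0 mR/h × 2.700 h = 845.1 mR.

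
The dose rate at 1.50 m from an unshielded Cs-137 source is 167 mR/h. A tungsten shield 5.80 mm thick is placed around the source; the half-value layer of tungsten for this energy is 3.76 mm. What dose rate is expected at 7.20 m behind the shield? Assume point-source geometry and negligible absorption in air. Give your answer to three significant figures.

Distance alone: (1.50/7.20)² = 0.04340, so 167 × 0.04340 = 7.248 mR/h.
Shield: 5.80/3.76 = 1.543 half-value layers → attenuation 2^(−1.543) = 0.3432.
Combined: 7.248 × 0.3432 = 2.488 mR/h.

2.49 mR/h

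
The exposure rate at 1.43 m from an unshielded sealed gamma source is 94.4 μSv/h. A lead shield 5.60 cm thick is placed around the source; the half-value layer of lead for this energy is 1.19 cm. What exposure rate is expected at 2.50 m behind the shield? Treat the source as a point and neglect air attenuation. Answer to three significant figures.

Distance alone: (1.43/2.50)² = 0.3272, so 94.4 × 0.3272 = 30.89 μSv/h.
Shield: 5.60/1.19 = 4.706 half-value layers → attenuation 2^(−4.706) = 0.03831.
Combined: 30.89 × 0.03831 = 1.183 μSv/h.

1.18 μSv/h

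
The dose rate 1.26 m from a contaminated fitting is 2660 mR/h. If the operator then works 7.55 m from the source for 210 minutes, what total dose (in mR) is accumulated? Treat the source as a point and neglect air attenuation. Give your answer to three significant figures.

Applying the 1/r² law, rate at 7.55 m:
(1.26/7.55)² = 0.02785, so 2660 × 0.02785 = 74.08 mR/h.
Dose = rate × time = 74.08 mR/h × 3.500 h = 259.3 mR.

259 mR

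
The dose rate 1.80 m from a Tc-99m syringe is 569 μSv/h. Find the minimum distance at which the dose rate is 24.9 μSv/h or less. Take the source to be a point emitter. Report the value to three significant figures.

8.60 m

Since intensity falls as 1/r², d₂ = d₁·√(I₁/I₂).
I₁/I₂ = 569/24.9 = 22.85, so d₂ = 1.80 × √22.85 = 8.604 m.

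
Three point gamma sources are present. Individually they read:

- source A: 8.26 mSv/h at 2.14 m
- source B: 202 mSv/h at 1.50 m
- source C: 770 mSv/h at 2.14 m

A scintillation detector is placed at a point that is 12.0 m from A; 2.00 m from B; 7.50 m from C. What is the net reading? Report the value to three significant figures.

177 mSv/h

Each source contributes Iᵢ·(dᵢ/rᵢ)²; contributions add.
A: 8.26 × (2.14/12.0)² = 0.2627 mSv/h
B: 202 × (1.50/2.00)² = 113.6 mSv/h
C: 770 × (2.14/7.50)² = 62.69 mSv/h
Total = 0.2627 + 113.6 + 62.69 = 176.6 mSv/h.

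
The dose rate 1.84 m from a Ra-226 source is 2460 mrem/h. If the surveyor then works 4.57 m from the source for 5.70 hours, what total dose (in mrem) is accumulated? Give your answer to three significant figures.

Since intensity falls as 1/r², rate at 4.57 m:
2460 × (1.84/4.57)² = 2460 × 0.1621 = 398.8 mrem/h.
Dose = rate × time = 398.8 mrem/h × 5.700 h = 2273 mrem.

2270 mrem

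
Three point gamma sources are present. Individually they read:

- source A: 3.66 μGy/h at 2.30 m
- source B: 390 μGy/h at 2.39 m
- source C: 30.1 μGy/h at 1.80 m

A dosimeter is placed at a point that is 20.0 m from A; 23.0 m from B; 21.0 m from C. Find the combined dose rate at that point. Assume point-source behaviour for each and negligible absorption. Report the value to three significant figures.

Each source contributes Iᵢ·(dᵢ/rᵢ)²; contributions add.
A: 3.66 × (2.30/20.0)² = 0.04840 μGy/h
B: 390 × (2.39/23.0)² = 4.211 μGy/h
C: 30.1 × (1.80/21.0)² = 0.2211 μGy/h
Total = 0.04840 + 4.211 + 0.2211 = 4.481 μGy/h.

4.48 μGy/h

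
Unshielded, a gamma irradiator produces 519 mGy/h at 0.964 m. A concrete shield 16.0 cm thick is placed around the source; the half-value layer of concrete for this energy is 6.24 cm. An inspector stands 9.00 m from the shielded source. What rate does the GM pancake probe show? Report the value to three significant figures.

Distance alone: (0.964/9.00)² = 0.01147, so 519 × 0.01147 = 5.953 mGy/h.
Shield: 16.0/6.24 = 2.564 half-value layers → attenuation 2^(−2.564) = 0.1691.
Combined: 5.953 × 0.1691 = 1.007 mGy/h.

1.01 mGy/h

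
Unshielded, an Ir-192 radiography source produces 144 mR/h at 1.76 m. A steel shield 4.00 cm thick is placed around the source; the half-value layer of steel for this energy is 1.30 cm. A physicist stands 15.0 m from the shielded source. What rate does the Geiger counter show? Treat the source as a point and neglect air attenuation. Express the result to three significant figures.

Distance alone: (1.76/15.0)² = 0.01377, so 144 × 0.01377 = 1.983 mR/h.
Shield: 4.00/1.30 = 3.077 half-value layers → attenuation 2^(−3.077) = 0.1185.
Combined: 1.983 × 0.1185 = 0.2350 mR/h.

0.235 mR/h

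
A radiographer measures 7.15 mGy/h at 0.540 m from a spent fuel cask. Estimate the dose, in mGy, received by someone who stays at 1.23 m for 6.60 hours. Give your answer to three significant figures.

9.10 mGy

Since intensity falls as 1/r², rate at 1.23 m:
(0.540/1.23)² = 0.1927, so 7.15 × 0.1927 = 1.378 mGy/h.
Dose = rate × time = 1.378 mGy/h × 6.600 h = 9.095 mGy.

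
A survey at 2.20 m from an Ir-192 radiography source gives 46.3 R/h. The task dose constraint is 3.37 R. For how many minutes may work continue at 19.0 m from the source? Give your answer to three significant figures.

326 min

Intensity scales as (d₁/d₂)², so rate at 19.0 m:
(2.20/19.0)² = 0.01341, so 46.3 × 0.01341 = 0.6209 R/h.
Stay time = 3.37 R ÷ 0.6209 R/h = 5.428 h = 325.7 min.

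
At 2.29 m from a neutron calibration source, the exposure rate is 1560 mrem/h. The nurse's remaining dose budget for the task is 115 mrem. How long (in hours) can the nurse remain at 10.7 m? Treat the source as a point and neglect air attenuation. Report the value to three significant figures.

Using I₁d₁² = I₂d₂², rate at 10.7 m:
1560 × (2.29/10.7)² = 1560 × 0.04580 = 71.45 mrem/h.
Stay time = 115 mrem ÷ 71.45 mrem/h = 1.610 h.

1.61 h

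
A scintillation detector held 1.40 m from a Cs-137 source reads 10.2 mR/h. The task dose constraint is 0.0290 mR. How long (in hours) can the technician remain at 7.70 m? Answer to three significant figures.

Using I₁d₁² = I₂d₂², rate at 7.70 m:
(1.40/7.70)² = 0.03306, so 10.2 × 0.03306 = 0.3372 mR/h.
Stay time = 0.0290 mR ÷ 0.3372 mR/h = 0.08600 h.

0.0860 h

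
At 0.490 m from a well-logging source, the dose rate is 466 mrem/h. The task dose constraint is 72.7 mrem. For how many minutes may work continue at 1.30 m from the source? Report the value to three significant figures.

Since intensity falls as 1/r², rate at 1.30 m:
(0.490/1.30)² = 0.1421, so 466 × 0.1421 = 66.22 mrem/h.
Stay time = 72.7 mrem ÷ 66.22 mrem/h = 1.098 h = 65.88 min.

65.9 min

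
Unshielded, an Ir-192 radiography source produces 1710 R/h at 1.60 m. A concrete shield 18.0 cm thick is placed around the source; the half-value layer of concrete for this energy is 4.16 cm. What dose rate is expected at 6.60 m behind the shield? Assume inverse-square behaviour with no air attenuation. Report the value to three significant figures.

Distance alone: (1.60/6.60)² = 0.05877, so 1710 × 0.05877 = 100.5 R/h.
Shield: 18.0/4.16 = 4.327 half-value layers → attenuation 2^(−4.327) = 0.04982.
Combined: 100.5 × 0.04982 = 5.007 R/h.

5.01 R/h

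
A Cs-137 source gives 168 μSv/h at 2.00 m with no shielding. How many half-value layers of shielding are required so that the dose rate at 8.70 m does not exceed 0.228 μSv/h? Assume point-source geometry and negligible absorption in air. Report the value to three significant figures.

5.28 half-value layers

At 8.70 m, distance alone gives 168 × (2.00/8.70)² = 168 × 0.05285 = 8.879 μSv/h.
Further attenuation needed: 8.879/0.228 = 38.94.
n = log₂(38.94) = 5.283 half-value layers.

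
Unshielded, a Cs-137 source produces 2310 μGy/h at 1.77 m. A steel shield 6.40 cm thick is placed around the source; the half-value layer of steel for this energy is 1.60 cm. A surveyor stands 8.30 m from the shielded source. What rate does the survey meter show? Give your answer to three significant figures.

Distance alone: 2310 × (1.77/8.30)² = 2310 × 0.04548 = 105.1 μGy/h.
Shield: 6.40/1.60 = 4.000 half-value layers → attenuation 2^(−4.000) = 0.06250.
Combined: 105.1 × 0.06250 = 6.569 μGy/h.

6.57 μGy/h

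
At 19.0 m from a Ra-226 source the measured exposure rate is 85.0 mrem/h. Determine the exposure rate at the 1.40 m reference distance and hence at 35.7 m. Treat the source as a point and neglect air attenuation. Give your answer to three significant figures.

15700 mrem/h; 24.1 mrem/h

Since intensity falls as 1/r²,
At 1.40 m: 85.0 × (19.0/1.40)² = 85.0 × 184.2 = 15660 mrem/h
At 35.7 m: (1.40/35.7)² = 0.001538, so 15660 × 0.001538 = 24.09 mrem/h.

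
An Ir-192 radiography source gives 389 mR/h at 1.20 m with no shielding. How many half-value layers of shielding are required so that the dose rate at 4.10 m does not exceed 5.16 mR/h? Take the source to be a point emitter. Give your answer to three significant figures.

2.69 half-value layers

At 4.10 m, distance alone gives (1.20/4.10)² = 0.08566, so 389 × 0.08566 = 33.32 mR/h.
Further attenuation needed: 33.32/5.16 = 6.457.
n = log₂(6.457) = 2.691 half-value layers.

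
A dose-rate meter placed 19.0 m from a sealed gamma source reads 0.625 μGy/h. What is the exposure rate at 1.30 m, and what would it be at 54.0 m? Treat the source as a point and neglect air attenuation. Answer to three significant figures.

Applying the 1/r² law,
At 1.30 m: (19.0/1.30)² = 213.6, so 0.625 × 213.6 = 133.5 μGy/h
At 54.0 m: (1.30/54.0)² = 0.0005796, so 133.5 × 0.0005796 = 0.07738 μGy/h.

134 μGy/h; 0.0774 μGy/h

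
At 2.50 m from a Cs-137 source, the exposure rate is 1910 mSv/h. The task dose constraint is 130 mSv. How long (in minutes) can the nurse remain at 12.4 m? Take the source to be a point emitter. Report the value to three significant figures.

By the inverse-square law, rate at 12.4 m:
(2.50/12.4)² = 0.04065, so 1910 × 0.04065 = 77.64 mSv/h.
Stay time = 130 mSv ÷ 77.64 mSv/h = 1.674 h = 100.4 min.

100 min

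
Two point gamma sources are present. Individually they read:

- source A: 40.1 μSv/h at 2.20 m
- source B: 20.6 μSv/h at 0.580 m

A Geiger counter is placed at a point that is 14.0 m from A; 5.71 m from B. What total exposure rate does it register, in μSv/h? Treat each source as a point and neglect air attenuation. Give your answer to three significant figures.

1.20 μSv/h

Each source contributes Iᵢ·(dᵢ/rᵢ)²; contributions add.
A: 40.1 × (2.20/14.0)² = 0.9902 μSv/h
B: 20.6 × (0.580/5.71)² = 0.2125 μSv/h
Total = 0.9902 + 0.2125 = 1.203 μSv/h.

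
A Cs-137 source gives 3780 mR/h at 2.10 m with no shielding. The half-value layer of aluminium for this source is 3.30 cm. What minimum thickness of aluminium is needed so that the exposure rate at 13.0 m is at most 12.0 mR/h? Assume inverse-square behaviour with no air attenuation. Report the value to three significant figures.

At 13.0 m, distance alone gives 3780 × (2.10/13.0)² = 3780 × 0.02609 = 98.62 mR/h.
Further attenuation needed: 98.62/12.0 = 8.218.
n = log₂(8.218) = 3.039 half-value layers.
Thickness = 3.039 × 3.30 cm = 10.03 cm.

10.0 cm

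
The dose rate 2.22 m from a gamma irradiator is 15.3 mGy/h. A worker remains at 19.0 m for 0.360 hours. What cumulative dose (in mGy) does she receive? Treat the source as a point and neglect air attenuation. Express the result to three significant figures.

Using I₁d₁² = I₂d₂², rate at 19.0 m:
(2.22/19.0)² = 0.01365, so 15.3 × 0.01365 = 0.2088 mGy/h.
Dose = rate × time = 0.2088 mGy/h × 0.3600 h = 0.07517 mGy.

0.0752 mGy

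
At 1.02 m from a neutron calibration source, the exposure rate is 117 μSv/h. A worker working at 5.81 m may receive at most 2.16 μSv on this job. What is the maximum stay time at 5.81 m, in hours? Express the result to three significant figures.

By the inverse-square law, rate at 5.81 m:
117 × (1.02/5.81)² = 117 × 0.03082 = 3.606 μSv/h.
Stay time = 2.16 μSv ÷ 3.606 μSv/h = 0.5990 h.

0.599 h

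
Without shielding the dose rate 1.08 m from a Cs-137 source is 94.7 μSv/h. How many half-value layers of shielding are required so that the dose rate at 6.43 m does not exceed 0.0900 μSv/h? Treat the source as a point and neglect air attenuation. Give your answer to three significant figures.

4.89 half-value layers

At 6.43 m, distance alone gives 94.7 × (1.08/6.43)² = 94.7 × 0.02821 = 2.671 μSv/h.
Further attenuation needed: 2.671/0.0900 = 29.68.
n = log₂(29.68) = 4.891 half-value layers.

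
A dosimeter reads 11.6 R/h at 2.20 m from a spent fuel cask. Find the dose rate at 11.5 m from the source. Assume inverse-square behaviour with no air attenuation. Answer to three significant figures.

0.425 R/h

Applying the 1/r² law, the rate at 11.5 m is
(2.20/11.5)² = 0.03660, so 11.6 × 0.03660 = 0.4246 R/h.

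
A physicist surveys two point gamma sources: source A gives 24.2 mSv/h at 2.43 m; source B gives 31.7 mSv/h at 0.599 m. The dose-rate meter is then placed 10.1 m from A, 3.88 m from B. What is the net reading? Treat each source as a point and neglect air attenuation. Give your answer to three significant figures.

Each source contributes Iᵢ·(dᵢ/rᵢ)²; contributions add.
A: 24.2 × (2.43/10.1)² = 1.401 mSv/h
B: 31.7 × (0.599/3.88)² = 0.7555 mSv/h
Total = 1.401 + 0.7555 = 2.156 mSv/h.

2.16 mSv/h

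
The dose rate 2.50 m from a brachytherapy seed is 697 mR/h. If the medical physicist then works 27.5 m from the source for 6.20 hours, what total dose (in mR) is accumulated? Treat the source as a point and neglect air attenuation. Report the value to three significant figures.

35.7 mR

Using I₁d₁² = I₂d₂², rate at 27.5 m:
(2.50/27.5)² = 0.008264, so 697 × 0.008264 = 5.760 mR/h.
Dose = rate × time = 5.760 mR/h × 6.200 h = 35.71 mR.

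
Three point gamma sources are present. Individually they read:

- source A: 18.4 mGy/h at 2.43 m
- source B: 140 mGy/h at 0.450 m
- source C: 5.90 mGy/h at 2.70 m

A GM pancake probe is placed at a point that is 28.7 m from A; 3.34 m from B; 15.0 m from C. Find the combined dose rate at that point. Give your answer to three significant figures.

2.86 mGy/h

Each source contributes Iᵢ·(dᵢ/rᵢ)²; contributions add.
A: 18.4 × (2.43/28.7)² = 0.1319 mGy/h
B: 140 × (0.450/3.34)² = 2.541 mGy/h
C: 5.90 × (2.70/15.0)² = 0.1912 mGy/h
Total = 0.1319 + 2.541 + 0.1912 = 2.864 mGy/h.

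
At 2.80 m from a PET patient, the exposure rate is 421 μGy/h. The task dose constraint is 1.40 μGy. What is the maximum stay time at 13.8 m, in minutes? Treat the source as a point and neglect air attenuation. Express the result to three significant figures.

By the inverse-square law, rate at 13.8 m:
421 × (2.80/13.8)² = 421 × 0.04117 = 17.33 μGy/h.
Stay time = 1.40 μGy ÷ 17.33 μGy/h = 0.08078 h = 4.847 min.

4.85 min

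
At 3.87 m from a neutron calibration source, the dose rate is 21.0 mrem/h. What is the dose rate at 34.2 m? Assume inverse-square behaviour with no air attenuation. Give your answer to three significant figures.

0.269 mrem/h

Intensity scales as (d₁/d₂)², so the rate at 34.2 m is
(3.87/34.2)² = 0.01280, so 21.0 × 0.01280 = 0.2688 mrem/h.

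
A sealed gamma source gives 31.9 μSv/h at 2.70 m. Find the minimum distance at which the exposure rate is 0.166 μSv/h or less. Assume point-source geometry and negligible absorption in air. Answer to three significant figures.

37.4 m

Intensity scales as (d₁/d₂)², so d₂ = d₁·√(I₁/I₂).
I₁/I₂ = 31.9/0.166 = 192.2, so d₂ = 2.70 × √192.2 = 37.43 m.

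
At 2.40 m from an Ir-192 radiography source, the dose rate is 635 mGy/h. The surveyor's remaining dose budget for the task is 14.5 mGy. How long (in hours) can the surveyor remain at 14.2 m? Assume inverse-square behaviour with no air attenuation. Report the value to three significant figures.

0.799 h

By the inverse-square law, rate at 14.2 m:
635 × (2.40/14.2)² = 635 × 0.02857 = 18.14 mGy/h.
Stay time = 14.5 mGy ÷ 18.14 mGy/h = 0.7993 h.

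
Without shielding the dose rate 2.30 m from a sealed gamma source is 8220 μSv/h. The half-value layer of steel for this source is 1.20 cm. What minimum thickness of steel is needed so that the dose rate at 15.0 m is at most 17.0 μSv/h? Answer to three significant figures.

4.21 cm

At 15.0 m, distance alone gives (2.30/15.0)² = 0.02351, so 8220 × 0.02351 = 193.3 μSv/h.
Further attenuation needed: 193.3/17.0 = 11.37.
n = log₂(11.37) = 3.507 half-value layers.
Thickness = 3.507 × 1.20 cm = 4.208 cm.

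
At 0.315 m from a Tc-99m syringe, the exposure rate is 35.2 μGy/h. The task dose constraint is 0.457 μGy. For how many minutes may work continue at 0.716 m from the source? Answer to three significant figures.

4.02 min

Using I₁d₁² = I₂d₂², rate at 0.716 m:
(0.315/0.716)² = 0.1936, so 35.2 × 0.1936 = 6.815 μGy/h.
Stay time = 0.457 μGy ÷ 6.815 μGy/h = 0.06706 h = 4.024 min.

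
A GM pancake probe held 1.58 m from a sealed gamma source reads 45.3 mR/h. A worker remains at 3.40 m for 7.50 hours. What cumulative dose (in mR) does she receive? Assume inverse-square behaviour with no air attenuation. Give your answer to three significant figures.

Applying the 1/r² law, rate at 3.40 m:
45.3 × (1.58/3.40)² = 45.3 × 0.2160 = 9.785 mR/h.
Dose = rate × time = 9.785 mR/h × 7.500 h = 73.39 mR.

73.4 mR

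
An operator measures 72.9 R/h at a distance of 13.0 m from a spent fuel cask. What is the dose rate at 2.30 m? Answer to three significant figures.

2330 R/h

Using I₁d₁² = I₂d₂², the rate at 2.30 m is
(13.0/2.30)² = 31.95, so 72.9 × 31.95 = 2329 R/h.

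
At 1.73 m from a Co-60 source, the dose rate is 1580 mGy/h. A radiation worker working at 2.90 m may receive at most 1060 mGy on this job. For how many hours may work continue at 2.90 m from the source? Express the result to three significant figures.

1.89 h

Since intensity falls as 1/r², rate at 2.90 m:
1580 × (1.73/2.90)² = 1580 × 0.3559 = 562.3 mGy/h.
Stay time = 1060 mGy ÷ 562.3 mGy/h = 1.885 h.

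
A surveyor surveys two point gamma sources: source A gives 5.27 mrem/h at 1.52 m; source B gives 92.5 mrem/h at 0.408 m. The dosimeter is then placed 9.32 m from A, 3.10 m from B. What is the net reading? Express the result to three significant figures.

1.74 mrem/h

Each source contributes Iᵢ·(dᵢ/rᵢ)²; contributions add.
A: 5.27 × (1.52/9.32)² = 0.1402 mrem/h
B: 92.5 × (0.408/3.10)² = 1.602 mrem/h
Total = 0.1402 + 1.602 = 1.742 mrem/h.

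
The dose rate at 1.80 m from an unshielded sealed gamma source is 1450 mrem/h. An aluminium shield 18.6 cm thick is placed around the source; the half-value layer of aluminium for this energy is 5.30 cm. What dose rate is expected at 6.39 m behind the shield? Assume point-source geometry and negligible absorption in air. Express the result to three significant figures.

Distance alone: (1.80/6.39)² = 0.07935, so 1450 × 0.07935 = 115.1 mrem/h.
Shield: 18.6/5.30 = 3.509 half-value layers → attenuation 2^(−3.509) = 0.08784.
Combined: 115.1 × 0.08784 = 10.11 mrem/h.

10.1 mrem/h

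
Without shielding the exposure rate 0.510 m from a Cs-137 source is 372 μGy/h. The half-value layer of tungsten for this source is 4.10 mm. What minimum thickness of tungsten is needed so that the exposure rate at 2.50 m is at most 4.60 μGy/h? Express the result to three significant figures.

7.18 mm

At 2.50 m, distance alone gives 372 × (0.510/2.50)² = 372 × 0.04162 = 15.48 μGy/h.
Further attenuation needed: 15.48/4.60 = 3.365.
n = log₂(3.365) = 1.751 half-value layers.
Thickness = 1.751 × 4.10 mm = 7.179 mm.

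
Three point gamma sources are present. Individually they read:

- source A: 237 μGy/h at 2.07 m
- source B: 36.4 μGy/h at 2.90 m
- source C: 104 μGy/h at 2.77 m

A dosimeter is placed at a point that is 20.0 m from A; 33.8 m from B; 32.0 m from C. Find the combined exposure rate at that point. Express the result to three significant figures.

Each source contributes Iᵢ·(dᵢ/rᵢ)²; contributions add.
A: 237 × (2.07/20.0)² = 2.539 μGy/h
B: 36.4 × (2.90/33.8)² = 0.2680 μGy/h
C: 104 × (2.77/32.0)² = 0.7793 μGy/h
Total = 2.539 + 0.2680 + 0.7793 = 3.586 μGy/h.

3.59 μGy/h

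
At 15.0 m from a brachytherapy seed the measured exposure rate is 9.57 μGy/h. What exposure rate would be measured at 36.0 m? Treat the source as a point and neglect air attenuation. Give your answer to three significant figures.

Since intensity falls as 1/r², scaling from 15.0 m to 36.0 m:
(15.0/36.0)² = 0.1736, so 9.57 × 0.1736 = 1.661 μGy/h.

1.66 μGy/h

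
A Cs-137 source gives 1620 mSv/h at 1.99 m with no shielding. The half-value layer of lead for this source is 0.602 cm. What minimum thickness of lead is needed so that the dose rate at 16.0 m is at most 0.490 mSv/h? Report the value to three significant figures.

3.42 cm

At 16.0 m, distance alone gives 1620 × (1.99/16.0)² = 1620 × 0.01547 = 25.06 mSv/h.
Further attenuation needed: 25.06/0.490 = 51.14.
n = log₂(51.14) = 5.676 half-value layers.
Thickness = 5.676 × 0.602 cm = 3.417 cm.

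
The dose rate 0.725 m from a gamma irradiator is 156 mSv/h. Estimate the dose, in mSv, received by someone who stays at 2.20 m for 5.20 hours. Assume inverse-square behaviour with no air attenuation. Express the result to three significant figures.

By the inverse-square law, rate at 2.20 m:
(0.725/2.20)² = 0.1086, so 156 × 0.1086 = 16.94 mSv/h.
Dose = rate × time = 16.94 mSv/h × 5.200 h = 88.09 mSv.

88.1 mSv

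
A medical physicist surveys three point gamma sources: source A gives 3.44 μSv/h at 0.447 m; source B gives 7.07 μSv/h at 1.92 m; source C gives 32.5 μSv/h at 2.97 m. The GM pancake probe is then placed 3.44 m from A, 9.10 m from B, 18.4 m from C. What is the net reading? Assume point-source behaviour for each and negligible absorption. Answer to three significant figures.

Each source contributes Iᵢ·(dᵢ/rᵢ)²; contributions add.
A: 3.44 × (0.447/3.44)² = 0.05808 μSv/h
B: 7.07 × (1.92/9.10)² = 0.3147 μSv/h
C: 32.5 × (2.97/18.4)² = 0.8468 μSv/h
Total = 0.05808 + 0.3147 + 0.8468 = 1.220 μSv/h.

1.22 μSv/h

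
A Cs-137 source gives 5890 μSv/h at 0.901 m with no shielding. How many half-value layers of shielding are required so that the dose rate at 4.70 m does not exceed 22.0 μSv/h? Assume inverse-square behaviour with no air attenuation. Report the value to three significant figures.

At 4.70 m, distance alone gives 5890 × (0.901/4.70)² = 5890 × 0.03675 = 216.5 μSv/h.
Further attenuation needed: 216.5/22.0 = 9.841.
n = log₂(9.841) = 3.299 half-value layers.

3.30 half-value layers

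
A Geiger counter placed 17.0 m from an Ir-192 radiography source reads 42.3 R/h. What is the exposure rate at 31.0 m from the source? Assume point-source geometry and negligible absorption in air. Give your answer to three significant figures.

12.7 R/h

Since intensity falls as 1/r², scaling from 17.0 m to 31.0 m:
42.3 × (17.0/31.0)² = 42.3 × 0.3007 = 12.72 R/h.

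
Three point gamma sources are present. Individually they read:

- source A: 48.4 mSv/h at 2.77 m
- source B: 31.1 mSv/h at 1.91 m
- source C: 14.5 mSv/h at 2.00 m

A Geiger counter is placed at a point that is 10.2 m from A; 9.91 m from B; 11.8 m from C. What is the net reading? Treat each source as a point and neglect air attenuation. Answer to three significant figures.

5.14 mSv/h

By superposition, sum each source's inverse-square contribution:
A: 48.4 × (2.77/10.2)² = 3.569 mSv/h
B: 31.1 × (1.91/9.91)² = 1.155 mSv/h
C: 14.5 × (2.00/11.8)² = 0.4165 mSv/h
Total = 3.569 + 1.155 + 0.4165 = 5.141 mSv/h.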